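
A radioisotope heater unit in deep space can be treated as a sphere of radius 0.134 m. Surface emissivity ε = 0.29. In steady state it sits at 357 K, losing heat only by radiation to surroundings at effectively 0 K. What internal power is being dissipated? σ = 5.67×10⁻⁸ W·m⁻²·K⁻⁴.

Steady state: P = εσA T⁴.
A = 4πr² = 0.2256 m²; T⁴ = (357)⁴ = 1.624×10¹⁰ K⁴.
P = 0.29 × 5.67×10⁻⁸ × 0.2256 × 1.624×10¹⁰.

P ≈ 60.3 W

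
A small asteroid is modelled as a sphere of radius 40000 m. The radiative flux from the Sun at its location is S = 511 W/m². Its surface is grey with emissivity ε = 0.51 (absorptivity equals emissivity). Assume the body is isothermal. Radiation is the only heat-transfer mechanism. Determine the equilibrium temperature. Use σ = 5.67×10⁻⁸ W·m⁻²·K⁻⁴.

At equilibrium, absorbed power = emitted power.
Absorbing cross-section = πr² = 5.027×10⁹ m²; emitting surface = 4πr² = 2.011×10¹⁰ m² (ratio 4).
εS·A_cross = εσ·A_surf·T⁴  ⇒  T⁴ = S/(4σ)   (ε cancels).
T⁴ = 511/(4·5.67×10⁻⁸) = 2.253×10⁹ K⁴.
T = (2.253×10⁹)^(1/4).

T ≈ 218 K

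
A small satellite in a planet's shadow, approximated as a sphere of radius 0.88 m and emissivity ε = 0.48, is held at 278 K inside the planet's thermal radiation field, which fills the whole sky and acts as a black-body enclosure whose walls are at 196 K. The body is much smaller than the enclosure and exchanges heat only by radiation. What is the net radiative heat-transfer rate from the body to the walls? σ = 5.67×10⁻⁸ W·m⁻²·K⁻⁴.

For a small grey body in a large enclosure: P_net = εσA(T_body⁴ − T_wall⁴).
A = 4πr² = 9.731 m²; T_body⁴ − T_wall⁴ = 5.973×10⁹ − 1.476×10⁹ = 4.497×10⁹ K⁴.
|P_net| = 0.48·5.67×10⁻⁸·9.731·4.497×10⁹.

P_net ≈ 1190 W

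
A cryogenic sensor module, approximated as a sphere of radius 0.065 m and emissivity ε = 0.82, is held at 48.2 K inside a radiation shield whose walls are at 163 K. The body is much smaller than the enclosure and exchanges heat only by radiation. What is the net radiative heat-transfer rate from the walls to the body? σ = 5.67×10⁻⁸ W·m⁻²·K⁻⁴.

P_net ≈ 1.73 W

For a small grey body in a large enclosure: P_net = εσA(T_body⁴ − T_wall⁴).
A = 4πr² = 0.05309 m²; T_body⁴ − T_wall⁴ = 5.397×10⁶ − 7.059×10⁸ = -7.005×10⁸ K⁴.
|P_net| = 0.82·5.67×10⁻⁸·0.05309·7.005×10⁸.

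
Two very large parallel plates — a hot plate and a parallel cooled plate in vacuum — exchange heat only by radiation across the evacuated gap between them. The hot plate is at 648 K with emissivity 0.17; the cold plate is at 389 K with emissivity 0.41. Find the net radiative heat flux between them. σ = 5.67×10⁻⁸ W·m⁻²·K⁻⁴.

q ≈ 1190 W/m²

For two infinite grey parallel plates, q = σ(T₁⁴ − T₂⁴)/(1/ε₁ + 1/ε₂ − 1).
T₁⁴ − T₂⁴ = 1.763×10¹¹ − 2.290×10¹⁰ = 1.534×10¹¹ K⁴.
1/ε₁ + 1/ε₂ − 1 = 5.882 + 2.439 − 1 = 7.321.
q = 5.67×10⁻⁸ × 1.534×10¹¹ / 7.321.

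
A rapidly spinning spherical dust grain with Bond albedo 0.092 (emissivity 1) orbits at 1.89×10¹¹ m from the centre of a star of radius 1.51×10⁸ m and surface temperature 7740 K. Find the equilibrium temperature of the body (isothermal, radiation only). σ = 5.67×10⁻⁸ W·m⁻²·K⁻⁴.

The star's surface emits σT_*⁴; at distance d the flux is S = σT_*⁴(R_*/d)².
S = 5.67×10⁻⁸·(7740)⁴·(1.51×10⁸/1.89×10¹¹)² = 129.9 W/m².
For an isothermal sphere T⁴ = (1−a)S/(4σ) = 5.200×10⁸ K⁴.

T ≈ 151 K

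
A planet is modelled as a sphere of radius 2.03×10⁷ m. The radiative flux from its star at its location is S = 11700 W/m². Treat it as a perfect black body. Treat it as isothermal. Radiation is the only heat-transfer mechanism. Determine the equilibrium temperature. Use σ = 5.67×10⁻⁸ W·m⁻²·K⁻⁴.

At equilibrium, absorbed power = emitted power.
Absorbing cross-section = πr² = 1.295×10¹⁵ m²; emitting surface = 4πr² = 5.178×10¹⁵ m² (ratio 4).
S·A_cross = εσ·A_surf·T⁴  ⇒  T⁴ = S/(4σ).
T⁴ = 1.00·11700/(4·5.67×10⁻⁸) = 5.159×10¹⁰ K⁴.
T = (5.159×10¹⁰)^(1/4).

T ≈ 477 K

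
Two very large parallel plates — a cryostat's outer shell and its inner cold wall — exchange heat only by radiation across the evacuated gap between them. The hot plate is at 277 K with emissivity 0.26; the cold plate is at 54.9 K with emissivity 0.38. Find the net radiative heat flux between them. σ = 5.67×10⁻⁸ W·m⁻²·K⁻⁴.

q ≈ 60.8 W/m²

For two infinite grey parallel plates, q = σ(T₁⁴ − T₂⁴)/(1/ε₁ + 1/ε₂ − 1).
T₁⁴ − T₂⁴ = 5.887×10⁹ − 9.084×10⁶ = 5.878×10⁹ K⁴.
1/ε₁ + 1/ε₂ − 1 = 3.846 + 2.632 − 1 = 5.478.
q = 5.67×10⁻⁸ × 5.878×10⁹ / 5.478.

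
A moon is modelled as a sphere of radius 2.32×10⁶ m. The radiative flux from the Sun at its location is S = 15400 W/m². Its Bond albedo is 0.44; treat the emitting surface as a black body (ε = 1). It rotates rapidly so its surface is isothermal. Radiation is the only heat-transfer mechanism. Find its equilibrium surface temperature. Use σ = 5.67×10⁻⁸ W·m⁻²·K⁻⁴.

T ≈ 442 K

At equilibrium, absorbed power = emitted power.
Absorbing cross-section = πr² = 1.691×10¹³ m²; emitting surface = 4πr² = 6.764×10¹³ m² (ratio 4).
(1−a)S·A_cross = εσ·A_surf·T⁴  ⇒  T⁴ = (1−a)S/(4σ).
T⁴ = 0.560·15400/(4·5.67×10⁻⁸) = 3.802×10¹⁰ K⁴.
T = (3.802×10¹⁰)^(1/4).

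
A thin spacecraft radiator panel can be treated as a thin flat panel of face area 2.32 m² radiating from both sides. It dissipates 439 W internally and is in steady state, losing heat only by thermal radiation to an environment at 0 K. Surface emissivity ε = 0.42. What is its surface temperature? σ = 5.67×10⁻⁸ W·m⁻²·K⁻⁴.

T ≈ 251 K

Steady state: internal power = radiated power, P = εσA T⁴.
Radiating area A = 2·2.32 = 4.640 m².
T⁴ = P/(εσA) = 439/(0.42·5.67×10⁻⁸·4.640) = 3.973×10⁹ K⁴.
T = (3.973×10⁹)^(1/4).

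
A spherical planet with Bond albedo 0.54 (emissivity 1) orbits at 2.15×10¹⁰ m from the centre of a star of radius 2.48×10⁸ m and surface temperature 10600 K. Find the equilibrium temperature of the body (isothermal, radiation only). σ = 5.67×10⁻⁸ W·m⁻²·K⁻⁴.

T ≈ 663 K

The star's surface emits σT_*⁴; at distance d the flux is S = σT_*⁴(R_*/d)².
S = 5.67×10⁻⁸·(10600)⁴·(2.48×10⁸/2.15×10¹⁰)² = 95240 W/m².
For an isothermal sphere T⁴ = (1−a)S/(4σ) = 1.932×10¹¹ K⁴.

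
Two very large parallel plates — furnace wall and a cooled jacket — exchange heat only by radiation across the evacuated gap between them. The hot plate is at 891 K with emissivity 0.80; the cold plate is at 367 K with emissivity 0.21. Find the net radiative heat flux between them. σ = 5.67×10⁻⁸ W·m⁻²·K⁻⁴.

For two infinite grey parallel plates, q = σ(T₁⁴ − T₂⁴)/(1/ε₁ + 1/ε₂ − 1).
T₁⁴ − T₂⁴ = 6.302×10¹¹ − 1.814×10¹⁰ = 6.121×10¹¹ K⁴.
1/ε₁ + 1/ε₂ − 1 = 1.250 + 4.762 − 1 = 5.012.
q = 5.67×10⁻⁸ × 6.121×10¹¹ / 5.012.

q ≈ 6920 W/m²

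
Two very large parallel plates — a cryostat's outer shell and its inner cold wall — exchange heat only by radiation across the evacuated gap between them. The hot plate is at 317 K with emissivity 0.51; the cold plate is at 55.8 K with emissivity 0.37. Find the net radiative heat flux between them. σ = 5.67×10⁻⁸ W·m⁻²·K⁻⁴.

q ≈ 156 W/m²

For two infinite grey parallel plates, q = σ(T₁⁴ − T₂⁴)/(1/ε₁ + 1/ε₂ − 1).
T₁⁴ − T₂⁴ = 1.010×10¹⁰ − 9.695×10⁶ = 1.009×10¹⁰ K⁴.
1/ε₁ + 1/ε₂ − 1 = 1.961 + 2.703 − 1 = 3.663.
q = 5.67×10⁻⁸ × 1.009×10¹⁰ / 3.663.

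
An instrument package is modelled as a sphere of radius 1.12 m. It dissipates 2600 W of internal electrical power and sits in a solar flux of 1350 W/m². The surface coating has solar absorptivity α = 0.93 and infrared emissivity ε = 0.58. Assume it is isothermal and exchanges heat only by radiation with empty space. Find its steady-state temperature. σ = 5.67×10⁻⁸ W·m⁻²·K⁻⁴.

At steady state, absorbed solar power + internal power = radiated power.
Absorbed: α·S·A_cross = 0.93·1350·3.941 = 4948 W (cross-section πr²).
Total input = 4948 + 2600 = 7548 W.
Radiated: εσ·A_surf·T⁴ with A_surf = 4πr² = 15.76 m².
T⁴ = 7548/(0.58·5.67×10⁻⁸·15.76) = 1.456×10¹⁰ K⁴.

T ≈ 347 K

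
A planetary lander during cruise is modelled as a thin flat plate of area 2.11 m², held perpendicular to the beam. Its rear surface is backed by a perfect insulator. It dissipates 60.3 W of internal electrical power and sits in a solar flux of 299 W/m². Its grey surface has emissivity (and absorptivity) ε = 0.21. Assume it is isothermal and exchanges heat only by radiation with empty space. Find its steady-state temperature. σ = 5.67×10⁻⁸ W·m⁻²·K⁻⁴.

At steady state, absorbed solar power + internal power = radiated power.
Absorbed: α·S·A_cross = 0.21·299·2.110 = 132.5 W (cross-section A).
Total input = 132.5 + 60.3 = 192.8 W.
Radiated: εσ·A_surf·T⁴ with A_surf = A = 2.110 m².
T⁴ = 192.8/(0.21·5.67×10⁻⁸·2.110) = 7.673×10⁹ K⁴.

T ≈ 296 K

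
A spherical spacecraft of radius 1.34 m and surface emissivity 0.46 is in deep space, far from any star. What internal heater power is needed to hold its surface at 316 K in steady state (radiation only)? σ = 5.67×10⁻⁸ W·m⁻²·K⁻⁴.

P ≈ 5870 W

P = εσ·4πr²·T⁴.
4πr² = 22.56 m²; T⁴ = 9.971×10⁹ K⁴.
P = 0.46·5.67×10⁻⁸·22.56·9.971×10⁹.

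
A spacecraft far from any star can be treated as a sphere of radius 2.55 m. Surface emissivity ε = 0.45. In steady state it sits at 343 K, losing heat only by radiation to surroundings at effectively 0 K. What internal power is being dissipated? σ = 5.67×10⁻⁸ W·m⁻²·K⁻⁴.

Steady state: P = εσA T⁴.
A = 4πr² = 81.71 m²; T⁴ = (343)⁴ = 1.384×10¹⁰ K⁴.
P = 0.45 × 5.67×10⁻⁸ × 81.71 × 1.384×10¹⁰.

P ≈ 28900 W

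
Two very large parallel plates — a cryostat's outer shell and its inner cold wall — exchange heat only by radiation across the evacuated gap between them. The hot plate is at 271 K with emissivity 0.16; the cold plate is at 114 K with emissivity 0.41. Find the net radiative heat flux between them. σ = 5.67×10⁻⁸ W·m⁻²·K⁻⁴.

For two infinite grey parallel plates, q = σ(T₁⁴ − T₂⁴)/(1/ε₁ + 1/ε₂ − 1).
T₁⁴ − T₂⁴ = 5.394×10⁹ − 1.689×10⁸ = 5.225×10⁹ K⁴.
1/ε₁ + 1/ε₂ − 1 = 6.250 + 2.439 − 1 = 7.689.
q = 5.67×10⁻⁸ × 5.225×10⁹ / 7.689.

q ≈ 38.5 W/m²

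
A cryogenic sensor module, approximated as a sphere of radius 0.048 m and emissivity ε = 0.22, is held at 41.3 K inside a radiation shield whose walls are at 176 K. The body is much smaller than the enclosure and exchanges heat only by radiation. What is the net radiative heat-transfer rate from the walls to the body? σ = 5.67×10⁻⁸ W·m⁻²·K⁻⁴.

For a small grey body in a large enclosure: P_net = εσA(T_body⁴ − T_wall⁴).
A = 4πr² = 0.02895 m²; T_body⁴ − T_wall⁴ = 2.909×10⁶ − 9.595×10⁸ = -9.566×10⁸ K⁴.
|P_net| = 0.22·5.67×10⁻⁸·0.02895·9.566×10⁸.

P_net ≈ 0.345 W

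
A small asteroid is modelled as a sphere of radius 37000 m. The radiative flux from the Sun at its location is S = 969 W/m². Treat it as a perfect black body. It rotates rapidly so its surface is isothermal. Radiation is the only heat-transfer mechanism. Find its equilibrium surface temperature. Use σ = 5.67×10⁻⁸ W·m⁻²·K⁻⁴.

T ≈ 256 K

At equilibrium, absorbed power = emitted power.
Absorbing cross-section = πr² = 4.301×10⁹ m²; emitting surface = 4πr² = 1.720×10¹⁰ m² (ratio 4).
S·A_cross = εσ·A_surf·T⁴  ⇒  T⁴ = S/(4σ).
T⁴ = 1.00·969/(4·5.67×10⁻⁸) = 4.272×10⁹ K⁴.
T = (4.272×10⁹)^(1/4).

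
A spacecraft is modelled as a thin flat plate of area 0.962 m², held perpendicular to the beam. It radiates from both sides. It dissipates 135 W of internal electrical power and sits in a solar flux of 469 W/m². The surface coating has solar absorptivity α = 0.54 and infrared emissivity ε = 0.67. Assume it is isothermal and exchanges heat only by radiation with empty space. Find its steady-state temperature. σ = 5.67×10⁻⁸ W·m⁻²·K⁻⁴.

T ≈ 268 K

At steady state, absorbed solar power + internal power = radiated power.
Absorbed: α·S·A_cross = 0.54·469·0.9620 = 243.6 W (cross-section A).
Total input = 243.6 + 135 = 378.6 W.
Radiated: εσ·A_surf·T⁴ with A_surf = 2A = 1.924 m².
T⁴ = 378.6/(0.67·5.67×10⁻⁸·1.924) = 5.180×10⁹ K⁴.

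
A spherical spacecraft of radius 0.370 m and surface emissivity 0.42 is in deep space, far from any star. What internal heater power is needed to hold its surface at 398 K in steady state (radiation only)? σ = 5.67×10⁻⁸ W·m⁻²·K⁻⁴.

P = εσ·4πr²·T⁴.
4πr² = 1.720 m²; T⁴ = 2.509×10¹⁰ K⁴.
P = 0.42·5.67×10⁻⁸·1.720·2.509×10¹⁰.

P ≈ 1030 W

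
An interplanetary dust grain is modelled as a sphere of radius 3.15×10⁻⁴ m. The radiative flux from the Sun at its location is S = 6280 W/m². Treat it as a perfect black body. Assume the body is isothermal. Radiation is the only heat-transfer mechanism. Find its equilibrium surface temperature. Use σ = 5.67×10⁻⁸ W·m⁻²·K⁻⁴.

T ≈ 408 K

At equilibrium, absorbed power = emitted power.
Absorbing cross-section = πr² = 3.117×10⁻⁷ m²; emitting surface = 4πr² = 1.247×10⁻⁶ m² (ratio 4).
S·A_cross = εσ·A_surf·T⁴  ⇒  T⁴ = S/(4σ).
T⁴ = 1.00·6280/(4·5.67×10⁻⁸) = 2.769×10¹⁰ K⁴.
T = (2.769×10¹⁰)^(1/4).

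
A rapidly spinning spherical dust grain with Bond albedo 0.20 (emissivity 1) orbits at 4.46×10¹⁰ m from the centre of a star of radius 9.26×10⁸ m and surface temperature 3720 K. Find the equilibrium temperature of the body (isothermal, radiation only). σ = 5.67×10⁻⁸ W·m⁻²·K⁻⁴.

T ≈ 358 K

The star's surface emits σT_*⁴; at distance d the flux is S = σT_*⁴(R_*/d)².
S = 5.67×10⁻⁸·(3720)⁴·(9.26×10⁸/4.46×10¹⁰)² = 4681 W/m².
For an isothermal sphere T⁴ = (1−a)S/(4σ) = 1.651×10¹⁰ K⁴.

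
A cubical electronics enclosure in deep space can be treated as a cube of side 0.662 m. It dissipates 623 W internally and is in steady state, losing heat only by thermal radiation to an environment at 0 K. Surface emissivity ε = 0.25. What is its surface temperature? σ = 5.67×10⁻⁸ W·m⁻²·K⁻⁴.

T ≈ 360 K

Steady state: internal power = radiated power, P = εσA T⁴.
Radiating area A = 6L² = 2.629 m².
T⁴ = P/(εσA) = 623/(0.25·5.67×10⁻⁸·2.629) = 1.671×10¹⁰ K⁴.
T = (1.671×10¹⁰)^(1/4).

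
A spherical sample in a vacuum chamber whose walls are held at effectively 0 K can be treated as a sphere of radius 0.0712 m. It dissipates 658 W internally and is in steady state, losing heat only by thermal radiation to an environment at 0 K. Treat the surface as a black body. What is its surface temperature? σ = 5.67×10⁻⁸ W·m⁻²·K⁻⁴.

T ≈ 653 K

Steady state: internal power = radiated power, P = εσA T⁴.
Radiating area A = 4πr² = 0.06370 m².
T⁴ = P/(εσA) = 658/(1.0·5.67×10⁻⁸·0.06370) = 1.822×10¹¹ K⁴.
T = (1.822×10¹¹)^(1/4).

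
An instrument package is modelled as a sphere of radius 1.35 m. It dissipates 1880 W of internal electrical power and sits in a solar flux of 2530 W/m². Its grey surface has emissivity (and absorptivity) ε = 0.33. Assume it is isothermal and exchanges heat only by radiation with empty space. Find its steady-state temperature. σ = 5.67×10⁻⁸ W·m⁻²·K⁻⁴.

At steady state, absorbed solar power + internal power = radiated power.
Absorbed: α·S·A_cross = 0.33·2530·5.726 = 4780 W (cross-section πr²).
Total input = 4780 + 1880 = 6660 W.
Radiated: εσ·A_surf·T⁴ with A_surf = 4πr² = 22.90 m².
T⁴ = 6660/(0.33·5.67×10⁻⁸·22.90) = 1.554×10¹⁰ K⁴.

T ≈ 353 K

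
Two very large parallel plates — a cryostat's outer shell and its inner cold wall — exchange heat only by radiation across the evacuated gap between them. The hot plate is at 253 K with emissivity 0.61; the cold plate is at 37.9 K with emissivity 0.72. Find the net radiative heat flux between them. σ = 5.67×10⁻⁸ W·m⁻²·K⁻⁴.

For two infinite grey parallel plates, q = σ(T₁⁴ − T₂⁴)/(1/ε₁ + 1/ε₂ − 1).
T₁⁴ − T₂⁴ = 4.097×10⁹ − 2.063×10⁶ = 4.095×10⁹ K⁴.
1/ε₁ + 1/ε₂ − 1 = 1.639 + 1.389 − 1 = 2.028.
q = 5.67×10⁻⁸ × 4.095×10⁹ / 2.028.

q ≈ 114 W/m²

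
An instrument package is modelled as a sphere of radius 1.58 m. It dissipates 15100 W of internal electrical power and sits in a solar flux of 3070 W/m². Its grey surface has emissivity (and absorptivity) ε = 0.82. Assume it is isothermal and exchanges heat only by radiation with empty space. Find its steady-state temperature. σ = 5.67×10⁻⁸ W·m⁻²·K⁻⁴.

T ≈ 393 K

At steady state, absorbed solar power + internal power = radiated power.
Absorbed: α·S·A_cross = 0.82·3070·7.843 = 19740 W (cross-section πr²).
Total input = 19740 + 15100 = 34840 W.
Radiated: εσ·A_surf·T⁴ with A_surf = 4πr² = 31.37 m².
T⁴ = 34840/(0.82·5.67×10⁻⁸·31.37) = 2.389×10¹⁰ K⁴.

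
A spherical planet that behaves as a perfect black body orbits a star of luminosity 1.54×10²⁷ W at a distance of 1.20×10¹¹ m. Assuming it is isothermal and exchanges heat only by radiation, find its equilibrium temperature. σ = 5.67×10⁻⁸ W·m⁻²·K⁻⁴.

First find the stellar flux at distance d: S = L/(4πd²) = 1.54×10²⁷/(4π·(1.20×10¹¹)²) = 8510 W/m².
For an isothermal sphere, absorbed (1−a)S·πr² = emitted σ·4πr²·T⁴, so T⁴ = (1−a)S/(4σ).
T⁴ = 1.00·8510/(4·5.67×10⁻⁸) = 3.752×10¹⁰ K⁴.

T ≈ 440 K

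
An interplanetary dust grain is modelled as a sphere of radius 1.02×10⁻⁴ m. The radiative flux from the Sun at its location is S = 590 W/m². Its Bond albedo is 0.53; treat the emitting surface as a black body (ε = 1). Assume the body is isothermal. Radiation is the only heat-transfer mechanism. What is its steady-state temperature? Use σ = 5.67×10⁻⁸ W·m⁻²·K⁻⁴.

At equilibrium, absorbed power = emitted power.
Absorbing cross-section = πr² = 3.269×10⁻⁸ m²; emitting surface = 4πr² = 1.307×10⁻⁷ m² (ratio 4).
(1−a)S·A_cross = εσ·A_surf·T⁴  ⇒  T⁴ = (1−a)S/(4σ).
T⁴ = 0.470·590/(4·5.67×10⁻⁸) = 1.223×10⁹ K⁴.
T = (1.223×10⁹)^(1/4).

T ≈ 187 K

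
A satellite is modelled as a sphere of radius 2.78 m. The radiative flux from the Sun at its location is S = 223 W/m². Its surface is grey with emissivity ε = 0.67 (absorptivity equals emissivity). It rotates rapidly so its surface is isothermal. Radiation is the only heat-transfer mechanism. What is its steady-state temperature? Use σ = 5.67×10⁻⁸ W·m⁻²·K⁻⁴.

T ≈ 177 K

At equilibrium, absorbed power = emitted power.
Absorbing cross-section = πr² = 24.28 m²; emitting surface = 4πr² = 97.12 m² (ratio 4).
εS·A_cross = εσ·A_surf·T⁴  ⇒  T⁴ = S/(4σ)   (ε cancels).
T⁴ = 223/(4·5.67×10⁻⁸) = 9.832×10⁸ K⁴.
T = (9.832×10⁸)^(1/4).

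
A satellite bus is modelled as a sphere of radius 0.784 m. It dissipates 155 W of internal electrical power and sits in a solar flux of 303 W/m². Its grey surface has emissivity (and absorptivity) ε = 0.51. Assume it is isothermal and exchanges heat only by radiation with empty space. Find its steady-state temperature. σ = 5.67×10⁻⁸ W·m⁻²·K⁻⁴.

At steady state, absorbed solar power + internal power = radiated power.
Absorbed: α·S·A_cross = 0.51·303·1.931 = 298.4 W (cross-section πr²).
Total input = 298.4 + 155 = 453.4 W.
Radiated: εσ·A_surf·T⁴ with A_surf = 4πr² = 7.724 m².
T⁴ = 453.4/(0.51·5.67×10⁻⁸·7.724) = 2.030×10⁹ K⁴.

T ≈ 212 K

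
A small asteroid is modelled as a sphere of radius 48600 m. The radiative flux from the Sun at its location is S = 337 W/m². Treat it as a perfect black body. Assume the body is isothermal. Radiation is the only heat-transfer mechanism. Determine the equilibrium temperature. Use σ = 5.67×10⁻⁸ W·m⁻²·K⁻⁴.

At equilibrium, absorbed power = emitted power.
Absorbing cross-section = πr² = 7.420×10⁹ m²; emitting surface = 4πr² = 2.968×10¹⁰ m² (ratio 4).
S·A_cross = εσ·A_surf·T⁴  ⇒  T⁴ = S/(4σ).
T⁴ = 1.00·337/(4·5.67×10⁻⁸) = 1.486×10⁹ K⁴.
T = (1.486×10⁹)^(1/4).

T ≈ 196 K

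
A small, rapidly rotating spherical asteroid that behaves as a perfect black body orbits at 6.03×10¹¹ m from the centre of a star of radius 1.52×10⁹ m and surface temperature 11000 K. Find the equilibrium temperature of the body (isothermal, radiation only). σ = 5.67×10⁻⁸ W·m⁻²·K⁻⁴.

T ≈ 391 K

The star's surface emits σT_*⁴; at distance d the flux is S = σT_*⁴(R_*/d)².
S = 5.67×10⁻⁸·(11000)⁴·(1.52×10⁹/6.03×10¹¹)² = 5275 W/m².
For an isothermal sphere T⁴ = (1−a)S/(4σ) = 2.326×10¹⁰ K⁴.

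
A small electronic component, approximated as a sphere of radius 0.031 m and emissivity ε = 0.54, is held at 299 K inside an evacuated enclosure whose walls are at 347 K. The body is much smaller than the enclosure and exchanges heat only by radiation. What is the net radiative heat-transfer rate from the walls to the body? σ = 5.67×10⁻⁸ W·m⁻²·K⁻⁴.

P_net ≈ 2.41 W

For a small grey body in a large enclosure: P_net = εσA(T_body⁴ − T_wall⁴).
A = 4πr² = 0.01208 m²; T_body⁴ − T_wall⁴ = 7.993×10⁹ − 1.450×10¹⁰ = -6.506×10⁹ K⁴.
|P_net| = 0.54·5.67×10⁻⁸·0.01208·6.506×10⁹.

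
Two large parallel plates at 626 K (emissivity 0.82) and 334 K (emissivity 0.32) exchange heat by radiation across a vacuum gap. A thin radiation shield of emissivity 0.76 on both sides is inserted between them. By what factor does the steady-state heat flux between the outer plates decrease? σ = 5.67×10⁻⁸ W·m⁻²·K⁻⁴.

factor ≈ 1.49

Without shield: q₀ = σΔ(T⁴)/(1/ε₁+1/ε₂−1) with denominator 3.345.
With shield the two gaps are in series; the resistances add: (1/ε₁+1/ε_s−1)+(1/ε_s+1/ε₂−1) = 1.535+3.441 = 4.976.
Heat-flux ratio q₀/q = 4.976/3.345.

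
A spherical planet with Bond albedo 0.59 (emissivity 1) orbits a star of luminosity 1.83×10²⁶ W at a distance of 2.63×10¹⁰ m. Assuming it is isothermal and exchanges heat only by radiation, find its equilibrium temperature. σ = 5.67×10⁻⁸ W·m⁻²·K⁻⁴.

First find the stellar flux at distance d: S = L/(4πd²) = 1.83×10²⁶/(4π·(2.63×10¹⁰)²) = 21050 W/m².
For an isothermal sphere, absorbed (1−a)S·πr² = emitted σ·4πr²·T⁴, so T⁴ = (1−a)S/(4σ).
T⁴ = 0.410·21050/(4·5.67×10⁻⁸) = 3.806×10¹⁰ K⁴.

T ≈ 442 K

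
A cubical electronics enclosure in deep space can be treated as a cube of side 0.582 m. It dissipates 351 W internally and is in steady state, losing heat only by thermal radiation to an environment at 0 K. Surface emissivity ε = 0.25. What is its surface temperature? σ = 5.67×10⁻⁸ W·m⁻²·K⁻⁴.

T ≈ 332 K

Steady state: internal power = radiated power, P = εσA T⁴.
Radiating area A = 6L² = 2.032 m².
T⁴ = P/(εσA) = 351/(0.25·5.67×10⁻⁸·2.032) = 1.218×10¹⁰ K⁴.
T = (1.218×10¹⁰)^(1/4).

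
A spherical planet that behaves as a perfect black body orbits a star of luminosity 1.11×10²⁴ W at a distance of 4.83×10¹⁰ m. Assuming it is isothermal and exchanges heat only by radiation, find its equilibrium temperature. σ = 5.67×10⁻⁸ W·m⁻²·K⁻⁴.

T ≈ 114 K

First find the stellar flux at distance d: S = L/(4πd²) = 1.11×10²⁴/(4π·(4.83×10¹⁰)²) = 37.86 W/m².
For an isothermal sphere, absorbed (1−a)S·πr² = emitted σ·4πr²·T⁴, so T⁴ = (1−a)S/(4σ).
T⁴ = 1.00·37.86/(4·5.67×10⁻⁸) = 1.669×10⁸ K⁴.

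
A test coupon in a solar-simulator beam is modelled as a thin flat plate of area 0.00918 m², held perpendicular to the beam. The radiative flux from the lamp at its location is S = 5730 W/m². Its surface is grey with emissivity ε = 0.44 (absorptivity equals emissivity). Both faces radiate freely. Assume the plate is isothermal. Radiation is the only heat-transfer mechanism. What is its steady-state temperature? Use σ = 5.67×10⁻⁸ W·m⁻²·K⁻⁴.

At equilibrium, absorbed power = emitted power.
Absorbing cross-section = A = 0.009180 m²; emitting surface = 2A = 0.01836 m² (ratio 2).
εS·A_cross = εσ·A_surf·T⁴  ⇒  T⁴ = S/(2σ)   (ε cancels).
T⁴ = 5730/(2·5.67×10⁻⁸) = 5.053×10¹⁰ K⁴.
T = (5.053×10¹⁰)^(1/4).

T ≈ 474 K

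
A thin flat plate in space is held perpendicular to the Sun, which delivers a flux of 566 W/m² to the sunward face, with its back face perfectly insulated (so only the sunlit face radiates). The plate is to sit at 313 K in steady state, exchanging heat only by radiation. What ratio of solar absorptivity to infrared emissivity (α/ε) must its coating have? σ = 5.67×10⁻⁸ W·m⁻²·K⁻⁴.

Balance: αS·A = εσ·1A·T⁴ ⇒ α/ε = σT⁴/S.
α/ε = 5.67×10⁻⁸·(313)⁴/566 = 5.67×10⁻⁸·9.598×10⁹/566.

α/ε ≈ 0.961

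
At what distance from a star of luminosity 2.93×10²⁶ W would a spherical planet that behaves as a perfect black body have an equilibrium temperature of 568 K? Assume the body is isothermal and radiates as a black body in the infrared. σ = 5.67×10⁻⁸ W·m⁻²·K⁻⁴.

For an isothermal black-emitting sphere, (1−a)S·πr² = σ·4πr²·T⁴ ⇒ S = 4σT⁴/(1−a).
S = 4·5.67×10⁻⁸·(568)⁴/1.00 = 23610 W/m².
Flux falls as S = L/(4πd²), so d = √(L/(4πS)) = √(2.93×10²⁶/(4π·23610)).

d ≈ 3.14×10¹⁰ m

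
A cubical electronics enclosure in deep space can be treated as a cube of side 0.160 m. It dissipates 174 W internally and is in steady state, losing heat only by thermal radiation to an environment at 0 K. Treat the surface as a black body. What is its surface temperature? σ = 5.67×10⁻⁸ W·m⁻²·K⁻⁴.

T ≈ 376 K

Steady state: internal power = radiated power, P = εσA T⁴.
Radiating area A = 6L² = 0.1536 m².
T⁴ = P/(εσA) = 174/(1.0·5.67×10⁻⁸·0.1536) = 1.998×10¹⁰ K⁴.
T = (1.998×10¹⁰)^(1/4).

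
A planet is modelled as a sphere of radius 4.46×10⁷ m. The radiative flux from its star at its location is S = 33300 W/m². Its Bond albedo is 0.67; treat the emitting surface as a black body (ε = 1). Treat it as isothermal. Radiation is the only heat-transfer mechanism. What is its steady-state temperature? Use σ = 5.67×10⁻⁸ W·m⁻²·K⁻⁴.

At equilibrium, absorbed power = emitted power.
Absorbing cross-section = πr² = 6.249×10¹⁵ m²; emitting surface = 4πr² = 2.500×10¹⁶ m² (ratio 4).
(1−a)S·A_cross = εσ·A_surf·T⁴  ⇒  T⁴ = (1−a)S/(4σ).
T⁴ = 0.330·33300/(4·5.67×10⁻⁸) = 4.845×10¹⁰ K⁴.
T = (4.845×10¹⁰)^(1/4).

T ≈ 469 K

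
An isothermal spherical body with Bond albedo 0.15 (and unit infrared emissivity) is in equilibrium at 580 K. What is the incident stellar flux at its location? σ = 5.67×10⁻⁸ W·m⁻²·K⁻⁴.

S ≈ 30200 W/m²

(1−a)S·πr² = σ·4πr²·T⁴ ⇒ S = 4σT⁴/(1−a).
S = 4·5.67×10⁻⁸·1.132×10¹¹/0.850.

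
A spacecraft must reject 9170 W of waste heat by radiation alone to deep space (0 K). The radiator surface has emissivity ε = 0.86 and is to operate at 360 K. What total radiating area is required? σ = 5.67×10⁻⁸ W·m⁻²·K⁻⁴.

A ≈ 11.2 m²

P = εσA T⁴ ⇒ A = P/(εσT⁴).
T⁴ = 1.680×10¹⁰ K⁴.
A = 9170/(0.86 × 5.67×10⁻⁸ × 1.680×10¹⁰).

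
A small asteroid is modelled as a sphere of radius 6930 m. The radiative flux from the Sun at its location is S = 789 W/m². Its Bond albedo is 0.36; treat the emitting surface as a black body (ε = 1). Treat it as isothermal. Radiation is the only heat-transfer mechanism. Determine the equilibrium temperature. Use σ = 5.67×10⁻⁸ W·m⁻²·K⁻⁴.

T ≈ 217 K

At equilibrium, absorbed power = emitted power.
Absorbing cross-section = πr² = 1.509×10⁸ m²; emitting surface = 4πr² = 6.035×10⁸ m² (ratio 4).
(1−a)S·A_cross = εσ·A_surf·T⁴  ⇒  T⁴ = (1−a)S/(4σ).
T⁴ = 0.640·789/(4·5.67×10⁻⁸) = 2.226×10⁹ K⁴.
T = (2.226×10⁹)^(1/4).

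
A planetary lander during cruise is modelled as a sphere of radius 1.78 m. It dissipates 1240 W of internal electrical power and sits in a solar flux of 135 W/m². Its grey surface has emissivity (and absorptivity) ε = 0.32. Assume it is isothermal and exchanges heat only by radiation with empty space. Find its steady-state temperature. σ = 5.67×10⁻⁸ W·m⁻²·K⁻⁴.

T ≈ 219 K

At steady state, absorbed solar power + internal power = radiated power.
Absorbed: α·S·A_cross = 0.32·135·9.954 = 430.0 W (cross-section πr²).
Total input = 430.0 + 1240 = 1670 W.
Radiated: εσ·A_surf·T⁴ with A_surf = 4πr² = 39.82 m².
T⁴ = 1670/(0.32·5.67×10⁻⁸·39.82) = 2.312×10⁹ K⁴.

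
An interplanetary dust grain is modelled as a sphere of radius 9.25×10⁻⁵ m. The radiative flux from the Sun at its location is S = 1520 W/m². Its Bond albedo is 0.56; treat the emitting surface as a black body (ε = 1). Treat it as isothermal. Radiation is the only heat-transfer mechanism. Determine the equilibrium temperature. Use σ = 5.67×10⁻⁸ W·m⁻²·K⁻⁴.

T ≈ 233 K

At equilibrium, absorbed power = emitted power.
Absorbing cross-section = πr² = 2.688×10⁻⁸ m²; emitting surface = 4πr² = 1.075×10⁻⁷ m² (ratio 4).
(1−a)S·A_cross = εσ·A_surf·T⁴  ⇒  T⁴ = (1−a)S/(4σ).
T⁴ = 0.440·1520/(4·5.67×10⁻⁸) = 2.949×10⁹ K⁴.
T = (2.949×10⁹)^(1/4).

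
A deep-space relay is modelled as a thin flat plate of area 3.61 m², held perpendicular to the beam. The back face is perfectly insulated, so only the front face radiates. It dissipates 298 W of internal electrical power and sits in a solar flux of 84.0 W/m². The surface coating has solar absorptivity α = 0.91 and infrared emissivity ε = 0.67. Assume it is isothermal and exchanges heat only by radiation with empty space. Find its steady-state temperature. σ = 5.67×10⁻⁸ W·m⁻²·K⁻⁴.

T ≈ 254 K

At steady state, absorbed solar power + internal power = radiated power.
Absorbed: α·S·A_cross = 0.91·84.0·3.610 = 275.9 W (cross-section A).
Total input = 275.9 + 298 = 573.9 W.
Radiated: εσ·A_surf·T⁴ with A_surf = A = 3.610 m².
T⁴ = 573.9/(0.67·5.67×10⁻⁸·3.610) = 4.185×10⁹ K⁴.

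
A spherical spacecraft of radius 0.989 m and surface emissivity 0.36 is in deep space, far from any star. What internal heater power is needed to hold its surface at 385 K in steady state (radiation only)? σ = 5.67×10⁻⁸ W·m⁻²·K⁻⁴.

P ≈ 5510 W

P = εσ·4πr²·T⁴.
4πr² = 12.29 m²; T⁴ = 2.197×10¹⁰ K⁴.
P = 0.36·5.67×10⁻⁸·12.29·2.197×10¹⁰.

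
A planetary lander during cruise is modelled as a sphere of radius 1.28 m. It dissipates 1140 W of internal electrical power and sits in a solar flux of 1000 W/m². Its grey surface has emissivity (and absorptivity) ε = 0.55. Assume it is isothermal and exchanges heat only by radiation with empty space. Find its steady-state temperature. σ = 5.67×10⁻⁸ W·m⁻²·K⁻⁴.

T ≈ 280 K

At steady state, absorbed solar power + internal power = radiated power.
Absorbed: α·S·A_cross = 0.55·1000·5.147 = 2831 W (cross-section πr²).
Total input = 2831 + 1140 = 3971 W.
Radiated: εσ·A_surf·T⁴ with A_surf = 4πr² = 20.59 m².
T⁴ = 3971/(0.55·5.67×10⁻⁸·20.59) = 6.185×10⁹ K⁴.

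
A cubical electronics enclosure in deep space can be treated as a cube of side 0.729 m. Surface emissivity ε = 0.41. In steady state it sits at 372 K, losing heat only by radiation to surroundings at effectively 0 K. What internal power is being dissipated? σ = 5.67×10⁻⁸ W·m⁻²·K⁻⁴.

P ≈ 1420 W

Steady state: P = εσA T⁴.
A = 6L² = 3.189 m²; T⁴ = (372)⁴ = 1.915×10¹⁰ K⁴.
P = 0.41 × 5.67×10⁻⁸ × 3.189 × 1.915×10¹⁰.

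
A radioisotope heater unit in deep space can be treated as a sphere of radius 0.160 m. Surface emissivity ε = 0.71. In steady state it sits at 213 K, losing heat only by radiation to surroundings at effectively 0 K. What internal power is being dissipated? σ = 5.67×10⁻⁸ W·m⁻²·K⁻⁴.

P ≈ 26.7 W

Steady state: P = εσA T⁴.
A = 4πr² = 0.3217 m²; T⁴ = (213)⁴ = 2.058×10⁹ K⁴.
P = 0.71 × 5.67×10⁻⁸ × 0.3217 × 2.058×10⁹.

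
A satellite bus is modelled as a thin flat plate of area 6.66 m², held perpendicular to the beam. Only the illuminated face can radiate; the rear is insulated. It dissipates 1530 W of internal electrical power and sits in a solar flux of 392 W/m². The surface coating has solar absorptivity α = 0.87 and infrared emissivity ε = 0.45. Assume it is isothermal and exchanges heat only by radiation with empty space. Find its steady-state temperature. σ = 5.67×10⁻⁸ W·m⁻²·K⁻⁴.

At steady state, absorbed solar power + internal power = radiated power.
Absorbed: α·S·A_cross = 0.87·392·6.660 = 2271 W (cross-section A).
Total input = 2271 + 1530 = 3801 W.
Radiated: εσ·A_surf·T⁴ with A_surf = A = 6.660 m².
T⁴ = 3801/(0.45·5.67×10⁻⁸·6.660) = 2.237×10¹⁰ K⁴.

T ≈ 387 K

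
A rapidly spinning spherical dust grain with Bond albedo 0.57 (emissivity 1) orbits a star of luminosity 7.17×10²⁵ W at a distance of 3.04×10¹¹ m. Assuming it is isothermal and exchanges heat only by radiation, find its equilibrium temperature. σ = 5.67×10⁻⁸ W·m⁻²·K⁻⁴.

T ≈ 104 K

First find the stellar flux at distance d: S = L/(4πd²) = 7.17×10²⁵/(4π·(3.04×10¹¹)²) = 61.74 W/m².
For an isothermal sphere, absorbed (1−a)S·πr² = emitted σ·4πr²·T⁴, so T⁴ = (1−a)S/(4σ).
T⁴ = 0.430·61.74/(4·5.67×10⁻⁸) = 1.171×10⁸ K⁴.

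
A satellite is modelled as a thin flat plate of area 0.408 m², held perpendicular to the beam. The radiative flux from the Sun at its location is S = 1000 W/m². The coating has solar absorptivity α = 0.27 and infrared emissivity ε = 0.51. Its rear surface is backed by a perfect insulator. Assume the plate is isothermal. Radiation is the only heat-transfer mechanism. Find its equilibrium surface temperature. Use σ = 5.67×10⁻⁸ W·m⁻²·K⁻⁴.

T ≈ 311 K

At equilibrium, absorbed power = emitted power.
Absorbing cross-section = A = 0.4080 m²; emitting surface = A = 0.4080 m² (ratio 1).
αS·A_cross = εσ·A_surf·T⁴  ⇒  T⁴ = αS/(ε·1σ).
T⁴ = 0.270·1000/(0.51·1·5.67×10⁻⁸) = 9.337×10⁹ K⁴.
T = (9.337×10⁹)^(1/4).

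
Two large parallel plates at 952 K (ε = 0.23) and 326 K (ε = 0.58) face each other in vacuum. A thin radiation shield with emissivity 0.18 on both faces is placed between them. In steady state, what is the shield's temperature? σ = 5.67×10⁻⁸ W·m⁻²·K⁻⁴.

In steady state the net flux on the hot side equals that on the cold side.
σ(T₁⁴−T_s⁴)/D₁ = σ(T_s⁴−T₂⁴)/D₂, with D₁ = 1/ε₁+1/ε_s−1 = 8.903, D₂ = 1/ε_s+1/ε₂−1 = 6.280.
Solve for T_s⁴: T_s⁴ = (D₂·T₁⁴ + D₁·T₂⁴)/(D₁+D₂) = 3.463×10¹¹ K⁴.

T_s ≈ 767 K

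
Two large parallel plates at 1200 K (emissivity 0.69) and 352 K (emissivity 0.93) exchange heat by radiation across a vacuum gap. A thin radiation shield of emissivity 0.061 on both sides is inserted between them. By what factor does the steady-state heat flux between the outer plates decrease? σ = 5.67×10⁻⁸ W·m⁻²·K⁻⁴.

Without shield: q₀ = σΔ(T⁴)/(1/ε₁+1/ε₂−1) with denominator 1.525.
With shield the two gaps are in series; the resistances add: (1/ε₁+1/ε_s−1)+(1/ε_s+1/ε₂−1) = 16.84+16.47 = 33.31.
Heat-flux ratio q₀/q = 33.31/1.525.

factor ≈ 21.9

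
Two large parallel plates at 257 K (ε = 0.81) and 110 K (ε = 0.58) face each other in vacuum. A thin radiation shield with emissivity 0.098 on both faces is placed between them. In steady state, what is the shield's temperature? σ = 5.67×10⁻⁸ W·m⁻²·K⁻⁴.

In steady state the net flux on the hot side equals that on the cold side.
σ(T₁⁴−T_s⁴)/D₁ = σ(T_s⁴−T₂⁴)/D₂, with D₁ = 1/ε₁+1/ε_s−1 = 10.44, D₂ = 1/ε_s+1/ε₂−1 = 10.93.
Solve for T_s⁴: T_s⁴ = (D₂·T₁⁴ + D₁·T₂⁴)/(D₁+D₂) = 2.303×10⁹ K⁴.

T_s ≈ 219 K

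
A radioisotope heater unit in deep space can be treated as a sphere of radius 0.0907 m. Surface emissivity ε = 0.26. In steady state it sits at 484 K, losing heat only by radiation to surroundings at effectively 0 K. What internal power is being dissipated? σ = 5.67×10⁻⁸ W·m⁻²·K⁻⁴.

Steady state: P = εσA T⁴.
A = 4πr² = 0.1034 m²; T⁴ = (484)⁴ = 5.488×10¹⁰ K⁴.
P = 0.26 × 5.67×10⁻⁸ × 0.1034 × 5.488×10¹⁰.

P ≈ 83.6 W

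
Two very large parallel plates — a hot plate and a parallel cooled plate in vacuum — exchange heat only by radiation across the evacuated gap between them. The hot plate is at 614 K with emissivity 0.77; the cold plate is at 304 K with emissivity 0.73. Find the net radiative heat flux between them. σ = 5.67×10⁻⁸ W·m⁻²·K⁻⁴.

q ≈ 4540 W/m²

For two infinite grey parallel plates, q = σ(T₁⁴ − T₂⁴)/(1/ε₁ + 1/ε₂ − 1).
T₁⁴ − T₂⁴ = 1.421×10¹¹ − 8.541×10⁹ = 1.336×10¹¹ K⁴.
1/ε₁ + 1/ε₂ − 1 = 1.299 + 1.370 − 1 = 1.669.
q = 5.67×10⁻⁸ × 1.336×10¹¹ / 1.669.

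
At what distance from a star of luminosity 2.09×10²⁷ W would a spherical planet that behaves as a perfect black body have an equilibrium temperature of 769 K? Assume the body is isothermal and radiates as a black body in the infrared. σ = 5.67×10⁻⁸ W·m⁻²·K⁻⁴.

d ≈ 4.58×10¹⁰ m

For an isothermal black-emitting sphere, (1−a)S·πr² = σ·4πr²·T⁴ ⇒ S = 4σT⁴/(1−a).
S = 4·5.67×10⁻⁸·(769)⁴/1.00 = 79310 W/m².
Flux falls as S = L/(4πd²), so d = √(L/(4πS)) = √(2.09×10²⁷/(4π·79310)).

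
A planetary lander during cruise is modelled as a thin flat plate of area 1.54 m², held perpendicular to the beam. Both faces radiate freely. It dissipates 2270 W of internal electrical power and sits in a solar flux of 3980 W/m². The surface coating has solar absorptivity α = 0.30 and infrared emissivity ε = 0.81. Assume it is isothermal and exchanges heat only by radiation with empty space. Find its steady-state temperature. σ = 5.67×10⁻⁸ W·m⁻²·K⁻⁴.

T ≈ 413 K

At steady state, absorbed solar power + internal power = radiated power.
Absorbed: α·S·A_cross = 0.30·3980·1.540 = 1839 W (cross-section A).
Total input = 1839 + 2270 = 4109 W.
Radiated: εσ·A_surf·T⁴ with A_surf = 2A = 3.080 m².
T⁴ = 4109/(0.81·5.67×10⁻⁸·3.080) = 2.905×10¹⁰ K⁴.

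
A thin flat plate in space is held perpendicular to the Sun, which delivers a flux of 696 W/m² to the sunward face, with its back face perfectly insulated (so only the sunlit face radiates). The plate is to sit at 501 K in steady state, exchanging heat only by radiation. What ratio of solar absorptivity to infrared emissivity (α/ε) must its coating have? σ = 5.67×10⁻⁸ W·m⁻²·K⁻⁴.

Balance: αS·A = εσ·1A·T⁴ ⇒ α/ε = σT⁴/S.
α/ε = 5.67×10⁻⁸·(501)⁴/696 = 5.67×10⁻⁸·6.300×10¹⁰/696.

α/ε ≈ 5.13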